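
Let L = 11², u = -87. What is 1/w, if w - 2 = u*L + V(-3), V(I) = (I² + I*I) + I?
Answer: -1/10510 ≈ -9.5148e-5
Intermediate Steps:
L = 121
V(I) = I + 2*I² (V(I) = (I² + I²) + I = 2*I² + I = I + 2*I²)
w = -10510 (w = 2 + (-87*121 - 3*(1 + 2*(-3))) = 2 + (-10527 - 3*(1 - 6)) = 2 + (-10527 - 3*(-5)) = 2 + (-10527 + 15) = 2 - 10512 = -10510)
1/w = 1/(-10510) = -1/10510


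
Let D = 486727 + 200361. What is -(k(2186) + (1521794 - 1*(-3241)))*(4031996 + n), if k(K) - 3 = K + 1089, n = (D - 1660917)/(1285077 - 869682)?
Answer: -2559725601326484983/415395 ≈ -6.1621e+12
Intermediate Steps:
D = 687088
n = -973829/415395 (n = (687088 - 1660917)/(1285077 - 869682) = -973829/415395 ≈ -2.3443)
k(K) = 1092 + K (k(K) = 3 + (K + 1089) = 3 + (1089 + K) = 1092 + K)
-(k(2186) + (1521794 - 1*(-3241)))*(4031996 + n) = -((1092 + 2186) + (1521794 - 1*(-3241)))*(4031996 - 973829/415395) = -(3278 + (1521794 + 3241))*1674870004591/415395 = -(3278 + 1525035)*1674870004591/415395 = -1528313*1674870004591/415395 = -1*2559725601326484983/415395 = -2559725601326484983/415395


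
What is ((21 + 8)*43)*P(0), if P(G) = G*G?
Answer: 0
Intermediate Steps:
P(G) = G²
((21 + 8)*43)*P(0) = ((21 + 8)*43)*0² = (29*43)*0 = 1247*0 = 0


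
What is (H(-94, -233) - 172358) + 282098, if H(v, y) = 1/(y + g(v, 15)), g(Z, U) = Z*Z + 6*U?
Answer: 953969821/8693 ≈ 1.0974e+5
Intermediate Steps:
g(Z, U) = Z**2 + 6*U
H(v, y) = 1/(90 + y + v**2) (H(v, y) = 1/(y + (v**2 + 6*15)) = 1/(y + (v**2 + 90)) = 1/(y + (90 + v**2)) = 1/(90 + y + v**2))
(H(-94, -233) - 172358) + 282098 = (1/(90 - 233 + (-94)**2) - 172358) + 282098 = (1/(90 - 233 + 8836) - 172358) + 282098 = (1/8693 - 172358) + 282098 = -1498308093/8693 + 282098 = 953969821/8693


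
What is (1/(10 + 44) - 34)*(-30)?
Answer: 9175/9 ≈ 1019.4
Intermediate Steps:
(1/(10 + 44) - 34)*(-30) = (1/54 - 34)*(-30) = -1835/54*(-30) = 9175/9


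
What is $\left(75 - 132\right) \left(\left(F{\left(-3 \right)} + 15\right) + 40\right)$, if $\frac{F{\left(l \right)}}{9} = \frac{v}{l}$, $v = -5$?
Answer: $-3990$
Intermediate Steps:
$F{\left(l \right)} = - \frac{45}{l}$ ($F{\left(l \right)} = 9 \left(- \frac{5}{l}\right) = - \frac{45}{l}$)
$\left(75 - 132\right) \left(\left(F{\left(-3 \right)} + 15\right) + 40\right) = \left(75 - 132\right) \left(\left(- \frac{45}{-3} + 15\right) + 40\right) = - 57 \left(\left(\left(-45\right) \left(- \frac{1}{3}\right) + 15\right) + 40\right) = - 57 \left(\left(15 + 15\right) + 40\right) = - 57 \left(30 + 40\right) = \left(-57\right) 70 = -3990$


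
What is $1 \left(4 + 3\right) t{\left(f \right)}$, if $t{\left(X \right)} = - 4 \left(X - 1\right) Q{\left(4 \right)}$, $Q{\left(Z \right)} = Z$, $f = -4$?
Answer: $560$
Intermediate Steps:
$t{\left(X \right)} = 16 - 16 X$ ($t{\left(X \right)} = - 4 \left(X - 1\right) 4 = - 4 \left(-1 + X\right) 4 = \left(4 - 4 X\right) 4 = 16 - 16 X$)
$1 \left(4 + 3\right) t{\left(f \right)} = 1 \left(4 + 3\right) \left(16 - -64\right) = 1 \cdot 7 \left(16 + 64\right) = 7 \cdot 80 = 560$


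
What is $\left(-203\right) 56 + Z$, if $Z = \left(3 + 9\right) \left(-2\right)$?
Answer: $-11392$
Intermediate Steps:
$Z = -24$ ($Z = 12 \left(-2\right) = -24$)
$\left(-203\right) 56 + Z = \left(-203\right) 56 - 24 = -11368 - 24 = -11392$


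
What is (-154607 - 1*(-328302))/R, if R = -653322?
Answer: -173695/653322 ≈ -0.26586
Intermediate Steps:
(-154607 - 1*(-328302))/R = (-154607 - 1*(-328302))/(-653322) = (-154607 + 328302)*(-1/653322) = 173695*(-1/653322) = -173695/653322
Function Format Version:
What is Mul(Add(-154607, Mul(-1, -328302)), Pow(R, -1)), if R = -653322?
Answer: Rational(-173695, 653322) ≈ -0.26586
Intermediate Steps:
Mul(Add(-154607, Mul(-1, -328302)), Pow(R, -1)) = Mul(Add(-154607, Mul(-1, -328302)), Pow(-653322, -1)) = Mul(Add(-154607, 328302), Rational(-1, 653322)) = Mul(173695, Rational(-1, 653322)) = Rational(-173695, 653322)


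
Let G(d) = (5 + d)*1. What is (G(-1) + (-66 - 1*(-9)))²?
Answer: 2809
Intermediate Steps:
G(d) = 5 + d
(G(-1) + (-66 - 1*(-9)))² = ((5 - 1) + (-66 - 1*(-9)))² = (4 + (-66 + 9))² = (4 - 57)² = (-53)² = 2809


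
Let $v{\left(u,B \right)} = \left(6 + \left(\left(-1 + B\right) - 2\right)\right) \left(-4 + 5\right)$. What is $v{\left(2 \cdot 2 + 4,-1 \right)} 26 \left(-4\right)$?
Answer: $-208$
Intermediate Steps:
$v{\left(u,B \right)} = 3 + B$ ($v{\left(u,B \right)} = \left(6 + \left(-3 + B\right)\right) 1 = \left(3 + B\right) 1 = 3 + B$)
$v{\left(2 \cdot 2 + 4,-1 \right)} 26 \left(-4\right) = \left(3 - 1\right) 26 \left(-4\right) = 2 \cdot 26 \left(-4\right) = 52 \left(-4\right) = -208$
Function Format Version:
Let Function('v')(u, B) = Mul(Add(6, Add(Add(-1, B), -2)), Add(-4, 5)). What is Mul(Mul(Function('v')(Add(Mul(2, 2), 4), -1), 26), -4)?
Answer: -208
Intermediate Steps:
Function('v')(u, B) = Add(3, B) (Function('v')(u, B) = Mul(Add(6, Add(-3, B)), 1) = Mul(Add(3, B), 1) = Add(3, B))
Mul(Mul(Function('v')(Add(Mul(2, 2), 4), -1), 26), -4) = Mul(Mul(Add(3, -1), 26), -4) = Mul(Mul(2, 26), -4) = Mul(52, -4) = -208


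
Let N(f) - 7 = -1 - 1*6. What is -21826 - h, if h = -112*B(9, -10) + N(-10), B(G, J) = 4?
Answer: -21378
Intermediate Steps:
N(f) = 0 (N(f) = 7 + (-1 - 1*6) = 7 + (-1 - 6) = 7 - 7 = 0)
h = -448 (h = -112*4 + 0 = -448 + 0 = -448)
-21826 - h = -21826 - 1*(-448) = -21826 + 448 = -21378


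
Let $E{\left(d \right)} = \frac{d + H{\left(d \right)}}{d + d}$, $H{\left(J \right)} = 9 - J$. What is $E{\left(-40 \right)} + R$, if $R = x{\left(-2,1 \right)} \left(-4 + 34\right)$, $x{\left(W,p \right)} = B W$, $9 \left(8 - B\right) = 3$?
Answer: $- \frac{36809}{80} \approx -460.11$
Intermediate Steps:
$B = \frac{23}{3}$ ($B = 8 - \frac{1}{3} = \frac{23}{3} \approx 7.6667$)
$x{\left(W,p \right)} = \frac{23 W}{3}$
$E{\left(d \right)} = \frac{9}{2 d}$ ($E{\left(d \right)} = \frac{d - \left(-9 + d\right)}{d + d} = \frac{9}{2 d}$)
$R = -460$ ($R = \frac{23}{3} \left(-2\right) \left(-4 + 34\right) = \left(- \frac{46}{3}\right) 30 = -460$)
$E{\left(-40 \right)} + R = \frac{9}{2 \left(-40\right)} - 460 = \frac{9}{2} \left(- \frac{1}{40}\right) - 460 = - \frac{9}{80} - 460 = - \frac{36809}{80}$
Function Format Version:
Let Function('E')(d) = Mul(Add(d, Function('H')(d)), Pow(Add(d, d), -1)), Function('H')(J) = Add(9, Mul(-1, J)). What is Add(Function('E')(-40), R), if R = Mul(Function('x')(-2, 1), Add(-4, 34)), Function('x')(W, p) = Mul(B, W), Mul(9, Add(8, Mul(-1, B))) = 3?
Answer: Rational(-36809, 80) ≈ -460.11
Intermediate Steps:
B = Rational(23, 3) (B = Add(8, Mul(Rational(-1, 9), 3)) = Add(8, Rational(-1, 3)) = Rational(23, 3) ≈ 7.6667)
Function('x')(W, p) = Mul(Rational(23, 3), W)
Function('E')(d) = Mul(Rational(9, 2), Pow(d, -1)) (Function('E')(d) = Mul(Add(d, Add(9, Mul(-1, d))), Pow(Add(d, d), -1)) = Mul(9, Pow(Mul(2, d), -1)) = Mul(9, Mul(Rational(1, 2), Pow(d, -1))) = Mul(Rational(9, 2), Pow(d, -1)))
R = -460 (R = Mul(Mul(Rational(23, 3), -2), Add(-4, 34)) = Mul(Rational(-46, 3), 30) = -460)
Add(Function('E')(-40), R) = Add(Mul(Rational(9, 2), Pow(-40, -1)), -460) = Add(Mul(Rational(9, 2), Rational(-1, 40)), -460) = Add(Rational(-9, 80), -460) = Rational(-36809, 80)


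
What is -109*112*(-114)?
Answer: 1391712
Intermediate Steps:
-109*112*(-114) = -12208*(-114) = 1391712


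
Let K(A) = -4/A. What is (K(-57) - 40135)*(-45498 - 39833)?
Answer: 195210960721/57 ≈ 3.4248e+9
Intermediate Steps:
(K(-57) - 40135)*(-45498 - 39833) = (-4/(-57) - 40135)*(-45498 - 39833) = (-4*(-1/57) - 40135)*(-85331) = (4/57 - 40135)*(-85331) = -2287691/57*(-85331) = 195210960721/57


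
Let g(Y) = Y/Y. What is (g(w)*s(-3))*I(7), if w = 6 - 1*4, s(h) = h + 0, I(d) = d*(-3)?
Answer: 63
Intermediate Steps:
I(d) = -3*d
s(h) = h
w = 2 (w = 6 - 4 = 2)
g(Y) = 1
(g(w)*s(-3))*I(7) = (1*(-3))*(-3*7) = -3*(-21) = 63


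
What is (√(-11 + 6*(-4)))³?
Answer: -35*I*√35 ≈ -207.06*I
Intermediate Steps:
(√(-11 + 6*(-4)))³ = (√(-11 - 24))³ = (√(-35))³ = (I*√35)³ = -35*I*√35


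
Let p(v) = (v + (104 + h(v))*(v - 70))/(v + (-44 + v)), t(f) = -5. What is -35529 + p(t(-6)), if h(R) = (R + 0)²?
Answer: -954443/27 ≈ -35350.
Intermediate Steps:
h(R) = R²
p(v) = (v + (-70 + v)*(104 + v²))/(-44 + 2*v) (p(v) = (v + (104 + v²)*(v - 70))/(v + (-44 + v)) = (v + (104 + v²)*(-70 + v))/(-44 + 2*v) = (v + (-70 + v)*(104 + v²))/(-44 + 2*v))
-35529 + p(t(-6)) = -35529 + (-7280 + (-5)³ - 70*(-5)² + 105*(-5))/(2*(-22 - 5)) = -35529 + (½)*(-7280 - 125 - 70*25 - 525)/(-27) = -35529 + (½)*(-1/27)*(-7280 - 125 - 1750 - 525) = -35529 + (½)*(-1/27)*(-9680) = -35529 + 4840/27 = -954443/27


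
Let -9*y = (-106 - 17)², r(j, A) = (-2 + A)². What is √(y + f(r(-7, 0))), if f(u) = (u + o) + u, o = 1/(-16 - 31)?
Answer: 2*I*√923926/47 ≈ 40.903*I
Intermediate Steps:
o = -1/47 (o = 1/(-47) = -1/47 ≈ -0.021277)
y = -1681 (y = -(-106 - 17)²/9 = -⅑*(-123)² = -⅑*15129 = -1681)
f(u) = -1/47 + 2*u (f(u) = (u - 1/47) + u = (-1/47 + u) + u = -1/47 + 2*u)
√(y + f(r(-7, 0))) = √(-1681 + (-1/47 + 2*(-2 + 0)²)) = √(-1681 + (-1/47 + 2*(-2)²)) = √(-1681 + (-1/47 + 2*4)) = √(-1681 + (-1/47 + 8)) = √(-1681 + 375/47) = √(-78632/47) = 2*I*√923926/47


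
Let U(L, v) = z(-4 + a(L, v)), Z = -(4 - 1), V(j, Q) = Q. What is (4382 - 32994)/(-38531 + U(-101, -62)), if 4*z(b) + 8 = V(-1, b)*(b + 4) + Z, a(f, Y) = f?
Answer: 57224/71765 ≈ 0.79738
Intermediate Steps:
Z = -3 (Z = -1*3 = -3)
z(b) = -11/4 + b*(4 + b)/4 (z(b) = -2 + (b*(b + 4) - 3)/4 = -2 + (b*(4 + b) - 3)/4 = -2 + (-3 + b*(4 + b))/4 = -2 + (-¾ + b*(4 + b)/4) = -11/4 + b*(4 + b)/4)
U(L, v) = -27/4 + L + (-4 + L)²/4 (U(L, v) = -11/4 + (-4 + L) + (-4 + L)²/4 = -27/4 + L + (-4 + L)²/4)
(4382 - 32994)/(-38531 + U(-101, -62)) = (4382 - 32994)/(-38531 + (-11/4 - 1*(-101) + (¼)*(-101)²)) = -28612/(-38531 + (-11/4 + 101 + (¼)*10201)) = -28612/(-38531 + (-11/4 + 101 + 10201/4)) = -28612/(-38531 + 5297/2) = -28612/(-71765/2) = -28612*(-2/71765) = 57224/71765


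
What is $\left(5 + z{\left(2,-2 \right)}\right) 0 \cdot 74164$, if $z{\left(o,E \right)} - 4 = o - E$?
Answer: $0$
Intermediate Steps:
$z{\left(o,E \right)} = 4 + o - E$ ($z{\left(o,E \right)} = 4 - \left(E - o\right) = 4 + o - E$)
$\left(5 + z{\left(2,-2 \right)}\right) 0 \cdot 74164 = \left(5 + \left(4 + 2 - -2\right)\right) 0 \cdot 74164 = \left(5 + \left(4 + 2 + 2\right)\right) 0 \cdot 74164 = \left(5 + 8\right) 0 \cdot 74164 = 13 \cdot 0 \cdot 74164 = 0 \cdot 74164 = 0$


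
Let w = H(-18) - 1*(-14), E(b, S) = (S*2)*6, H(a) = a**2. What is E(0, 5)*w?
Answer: 20280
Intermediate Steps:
E(b, S) = 12*S (E(b, S) = (2*S)*6 = 12*S)
w = 338 (w = (-18)**2 - 1*(-14) = 324 + 14 = 338)
E(0, 5)*w = (12*5)*338 = 60*338 = 20280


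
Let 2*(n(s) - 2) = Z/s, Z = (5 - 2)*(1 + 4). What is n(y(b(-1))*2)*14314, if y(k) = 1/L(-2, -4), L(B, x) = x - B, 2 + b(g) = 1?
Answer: -78727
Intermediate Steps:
b(g) = -1 (b(g) = -2 + 1 = -1)
Z = 15 (Z = 3*5 = 15)
y(k) = -½ (y(k) = 1/(-4 - 1*(-2)) = 1/(-4 + 2) = 1/(-2) = -½)
n(s) = 2 + 15/(2*s) (n(s) = 2 + (15/s)/2 = 2 + 15/(2*s))
n(y(b(-1))*2)*14314 = (2 + 15/(2*((-½*2))))*14314 = (2 + (15/2)/(-1))*14314 = (2 + (15/2)*(-1))*14314 = (2 - 15/2)*14314 = -11/2*14314 = -78727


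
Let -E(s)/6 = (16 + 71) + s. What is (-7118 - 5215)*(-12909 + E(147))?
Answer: 176522229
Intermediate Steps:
E(s) = -522 - 6*s (E(s) = -6*((16 + 71) + s) = -6*(87 + s) = -522 - 6*s)
(-7118 - 5215)*(-12909 + E(147)) = (-7118 - 5215)*(-12909 + (-522 - 6*147)) = -12333*(-12909 + (-522 - 882)) = -12333*(-12909 - 1404) = -12333*(-14313) = 176522229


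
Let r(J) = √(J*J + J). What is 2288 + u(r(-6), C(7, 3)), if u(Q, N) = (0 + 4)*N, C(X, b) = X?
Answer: 2316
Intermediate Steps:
r(J) = √(J + J²) (r(J) = √(J² + J) = √(J + J²))
u(Q, N) = 4*N
2288 + u(r(-6), C(7, 3)) = 2288 + 4*7 = 2288 + 28 = 2316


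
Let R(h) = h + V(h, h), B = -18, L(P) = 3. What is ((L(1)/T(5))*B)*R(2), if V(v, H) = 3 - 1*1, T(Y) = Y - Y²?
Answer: 54/5 ≈ 10.800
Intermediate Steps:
V(v, H) = 2 (V(v, H) = 3 - 1 = 2)
R(h) = 2 + h (R(h) = h + 2 = 2 + h)
((L(1)/T(5))*B)*R(2) = ((3/((5*(1 - 1*5))))*(-18))*(2 + 2) = ((3/((5*(1 - 5))))*(-18))*4 = ((3/((5*(-4))))*(-18))*4 = ((3/(-20))*(-18))*4 = ((3*(-1/20))*(-18))*4 = -3/20*(-18)*4 = (27/10)*4 = 54/5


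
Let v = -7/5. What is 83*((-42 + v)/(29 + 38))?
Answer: -18011/335 ≈ -53.764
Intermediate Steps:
v = -7/5 (v = -7*⅕ = -7/5 ≈ -1.4000)
83*((-42 + v)/(29 + 38)) = 83*((-42 - 7/5)/(29 + 38)) = 83*(-217/5/67) = 83*(-217/5*1/67) = 83*(-217/335) = -18011/335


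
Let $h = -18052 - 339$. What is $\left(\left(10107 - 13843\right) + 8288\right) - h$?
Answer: $22943$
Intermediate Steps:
$h = -18391$
$\left(\left(10107 - 13843\right) + 8288\right) - h = \left(\left(10107 - 13843\right) + 8288\right) - -18391 = \left(-3736 + 8288\right) + 18391 = 4552 + 18391 = 22943$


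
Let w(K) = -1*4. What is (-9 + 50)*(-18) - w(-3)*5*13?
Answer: -478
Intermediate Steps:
w(K) = -4
(-9 + 50)*(-18) - w(-3)*5*13 = (-9 + 50)*(-18) - (-4*5)*13 = 41*(-18) - (-20)*13 = -738 - 1*(-260) = -738 + 260 = -478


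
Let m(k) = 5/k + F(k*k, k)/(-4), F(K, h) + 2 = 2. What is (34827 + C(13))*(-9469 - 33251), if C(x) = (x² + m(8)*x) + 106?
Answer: -1499904540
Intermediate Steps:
F(K, h) = 0 (F(K, h) = -2 + 2 = 0)
m(k) = 5/k (m(k) = 5/k + 0/(-4) = 5/k + 0*(-¼) = 5/k + 0 = 5/k)
C(x) = 106 + x² + 5*x/8 (C(x) = (x² + (5/8)*x) + 106 = (x² + (5*(⅛))*x) + 106 = (x² + 5*x/8) + 106 = 106 + x² + 5*x/8)
(34827 + C(13))*(-9469 - 33251) = (34827 + (106 + 13² + (5/8)*13))*(-9469 - 33251) = (34827 + (106 + 169 + 65/8))*(-42720) = (34827 + 2265/8)*(-42720) = (280881/8)*(-42720) = -1499904540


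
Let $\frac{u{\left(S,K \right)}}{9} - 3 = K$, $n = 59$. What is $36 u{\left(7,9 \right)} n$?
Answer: $229392$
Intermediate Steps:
$u{\left(S,K \right)} = 27 + 9 K$
$36 u{\left(7,9 \right)} n = 36 \left(27 + 9 \cdot 9\right) 59 = 36 \left(27 + 81\right) 59 = 36 \cdot 108 \cdot 59 = 3888 \cdot 59 = 229392$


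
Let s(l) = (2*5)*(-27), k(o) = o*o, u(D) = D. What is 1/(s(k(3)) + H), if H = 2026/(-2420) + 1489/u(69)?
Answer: -83490/20810507 ≈ -0.0040119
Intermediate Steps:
k(o) = o**2
s(l) = -270 (s(l) = 10*(-27) = -270)
H = 1731793/83490 (H = 2026/(-2420) + 1489/69 = 2026*(-1/2420) + 1489*(1/69) = -1013/1210 + 1489/69 = 1731793/83490 ≈ 20.743)
1/(s(k(3)) + H) = 1/(-270 + 1731793/83490) = 1/(-20810507/83490) = -83490/20810507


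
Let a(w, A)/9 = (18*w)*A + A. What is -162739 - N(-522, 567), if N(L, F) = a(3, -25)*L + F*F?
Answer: -6943978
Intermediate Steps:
a(w, A) = 9*A + 162*A*w (a(w, A) = 9*((18*w)*A + A) = 9*(18*A*w + A) = 9*(A + 18*A*w) = 9*A + 162*A*w)
N(L, F) = F² - 12375*L (N(L, F) = (9*(-25)*(1 + 18*3))*L + F*F = (9*(-25)*(1 + 54))*L + F² = (9*(-25)*55)*L + F² = -12375*L + F² = F² - 12375*L)
-162739 - N(-522, 567) = -162739 - (567² - 12375*(-522)) = -162739 - (321489 + 6459750) = -162739 - 1*6781239 = -162739 - 6781239 = -6943978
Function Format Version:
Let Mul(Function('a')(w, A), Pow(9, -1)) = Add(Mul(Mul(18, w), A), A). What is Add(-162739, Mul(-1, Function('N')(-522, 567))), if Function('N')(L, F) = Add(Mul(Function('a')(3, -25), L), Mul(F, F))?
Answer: -6943978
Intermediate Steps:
Function('a')(w, A) = Add(Mul(9, A), Mul(162, A, w)) (Function('a')(w, A) = Mul(9, Add(Mul(Mul(18, w), A), A)) = Mul(9, Add(Mul(18, A, w), A)) = Mul(9, Add(A, Mul(18, A, w))) = Add(Mul(9, A), Mul(162, A, w)))
Function('N')(L, F) = Add(Pow(F, 2), Mul(-12375, L)) (Function('N')(L, F) = Add(Mul(Mul(9, -25, Add(1, Mul(18, 3))), L), Mul(F, F)) = Add(Mul(Mul(9, -25, Add(1, 54)), L), Pow(F, 2)) = Add(Mul(Mul(9, -25, 55), L), Pow(F, 2)) = Add(Mul(-12375, L), Pow(F, 2)) = Add(Pow(F, 2), Mul(-12375, L)))
Add(-162739, Mul(-1, Function('N')(-522, 567))) = Add(-162739, Mul(-1, Add(Pow(567, 2), Mul(-12375, -522)))) = Add(-162739, Mul(-1, Add(321489, 6459750))) = Add(-162739, Mul(-1, 6781239)) = Add(-162739, -6781239) = -6943978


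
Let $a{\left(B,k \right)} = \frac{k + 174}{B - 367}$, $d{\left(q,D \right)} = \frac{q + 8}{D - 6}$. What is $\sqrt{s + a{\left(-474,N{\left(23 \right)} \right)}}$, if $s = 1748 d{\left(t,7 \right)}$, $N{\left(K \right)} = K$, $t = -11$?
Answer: $\frac{i \sqrt{4410401}}{29} \approx 72.417 i$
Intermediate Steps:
$d{\left(q,D \right)} = \frac{8 + q}{-6 + D}$
$a{\left(B,k \right)} = \frac{174 + k}{-367 + B}$
$s = -5244$ ($s = 1748 \frac{8 - 11}{-6 + 7} = 1748 \cdot 1^{-1} \left(-3\right) = 1748 \cdot 1 \left(-3\right) = 1748 \left(-3\right) = -5244$)
$\sqrt{s + a{\left(-474,N{\left(23 \right)} \right)}} = \sqrt{-5244 + \frac{174 + 23}{-367 - 474}} = \sqrt{-5244 + \frac{1}{-841} \cdot 197} = \sqrt{-5244 - \frac{197}{841}} = \sqrt{- \frac{4410401}{841}} = \frac{i \sqrt{4410401}}{29}$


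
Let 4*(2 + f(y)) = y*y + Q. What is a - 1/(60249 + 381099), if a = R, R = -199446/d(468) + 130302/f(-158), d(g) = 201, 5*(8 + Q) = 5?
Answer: -716633733225319/737749813884 ≈ -971.38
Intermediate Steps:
Q = -7 (Q = -8 + (⅕)*5 = -8 + 1 = -7)
f(y) = -15/4 + y²/4 (f(y) = -2 + (y*y - 7)/4 = -2 + (y² - 7)/4 = -2 + (-7 + y²)/4 = -2 + (-7/4 + y²/4) = -15/4 + y²/4)
R = -1623738482/1671583 (R = -199446/201 + 130302/(-15/4 + (¼)*(-158)²) = -199446*1/201 + 130302/(-15/4 + (¼)*24964) = -66482/67 + 130302/(-15/4 + 6241) = -66482/67 + 130302/(24949/4) = -66482/67 + 130302*(4/24949) = -66482/67 + 521208/24949 = -1623738482/1671583 ≈ -971.38)
a = -1623738482/1671583 ≈ -971.38
a - 1/(60249 + 381099) = -1623738482/1671583 - 1/(60249 + 381099) = -1623738482/1671583 - 1/441348 = -716633733225319/737749813884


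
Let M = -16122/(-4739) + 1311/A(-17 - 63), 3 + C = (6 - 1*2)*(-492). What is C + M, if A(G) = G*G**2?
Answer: -4774123076829/2426368000 ≈ -1967.6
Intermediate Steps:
A(G) = G**3
C = -1971 (C = -3 + (6 - 1*2)*(-492) = -3 + (6 - 2)*(-492) = -3 + 4*(-492) = -3 - 1968 = -1971)
M = 8248251171/2426368000 (M = -16122/(-4739) + 1311/((-17 - 63)**3) = -16122*(-1/4739) + 1311/((-80)**3) = 16122/4739 + 1311/(-512000) = 16122/4739 + 1311*(-1/512000) = 16122/4739 - 1311/512000 = 8248251171/2426368000 ≈ 3.3994)
C + M = -1971 + 8248251171/2426368000 = -4774123076829/2426368000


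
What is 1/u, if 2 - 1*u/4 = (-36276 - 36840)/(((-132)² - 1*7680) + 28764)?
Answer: 3209/50044 ≈ 0.064124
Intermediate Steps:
u = 50044/3209 (u = 8 - 4*(-36276 - 36840)/(((-132)² - 1*7680) + 28764) = 8 - (-292464)/((17424 - 7680) + 28764) = 8 - (-292464)/(9744 + 28764) = 8 - (-292464)/38508 = 8 - 4*(-6093/3209) = 8 + 24372/3209 = 50044/3209 ≈ 15.595)
1/u = 1/(50044/3209) = 3209/50044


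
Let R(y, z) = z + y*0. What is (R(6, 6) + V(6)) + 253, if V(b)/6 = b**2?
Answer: 475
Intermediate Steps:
R(y, z) = z (R(y, z) = z + 0 = z)
V(b) = 6*b**2
(R(6, 6) + V(6)) + 253 = (6 + 6*6**2) + 253 = (6 + 6*36) + 253 = (6 + 216) + 253 = 222 + 253 = 475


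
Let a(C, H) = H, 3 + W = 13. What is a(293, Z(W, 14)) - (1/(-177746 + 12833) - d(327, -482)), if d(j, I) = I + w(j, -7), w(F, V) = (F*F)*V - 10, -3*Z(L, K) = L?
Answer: -123519562144/164913 ≈ -7.4900e+5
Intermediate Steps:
W = 10 (W = -3 + 13 = 10)
Z(L, K) = -L/3
w(F, V) = -10 + V*F² (w(F, V) = F²*V - 10 = V*F² - 10 = -10 + V*F²)
d(j, I) = -10 + I - 7*j² (d(j, I) = I + (-10 - 7*j²) = -10 + I - 7*j²)
a(293, Z(W, 14)) - (1/(-177746 + 12833) - d(327, -482)) = -⅓*10 - (1/(-177746 + 12833) - (-10 - 482 - 7*327²)) = -10/3 - (1/(-164913) - (-10 - 482 - 7*106929)) = -10/3 - (-1/164913 - (-10 - 482 - 748503)) = -10/3 - (-1/164913 - 1*(-748995)) = -10/3 - (-1/164913 + 748995) = -10/3 - 1*123519012434/164913 = -10/3 - 123519012434/164913 = -123519562144/164913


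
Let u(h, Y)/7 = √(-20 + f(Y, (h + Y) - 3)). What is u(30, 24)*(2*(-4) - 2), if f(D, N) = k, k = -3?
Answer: -70*I*√23 ≈ -335.71*I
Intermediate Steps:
f(D, N) = -3
u(h, Y) = 7*I*√23 (u(h, Y) = 7*√(-20 - 3) = 7*√(-23) = 7*(I*√23) = 7*I*√23)
u(30, 24)*(2*(-4) - 2) = (7*I*√23)*(2*(-4) - 2) = (7*I*√23)*(-8 - 2) = (7*I*√23)*(-10) = -70*I*√23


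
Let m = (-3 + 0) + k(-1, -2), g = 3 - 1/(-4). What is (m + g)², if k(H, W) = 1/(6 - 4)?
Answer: 9/16 ≈ 0.56250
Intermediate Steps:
k(H, W) = ½ (k(H, W) = 1/2 = ½)
g = 13/4 (g = 3 - (-1)/4 = 3 - 1*(-¼) = 3 + ¼ = 13/4 ≈ 3.2500)
m = -5/2 (m = (-3 + 0) + ½ = -3 + ½ = -5/2 ≈ -2.5000)
(m + g)² = (-5/2 + 13/4)² = (¾)² = 9/16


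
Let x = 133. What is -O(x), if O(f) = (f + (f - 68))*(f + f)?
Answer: -52668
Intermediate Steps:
O(f) = 2*f*(-68 + 2*f) (O(f) = (f + (-68 + f))*(2*f) = (-68 + 2*f)*(2*f) = 2*f*(-68 + 2*f))
-O(x) = -4*133*(-34 + 133) = -4*133*99 = -1*52668 = -52668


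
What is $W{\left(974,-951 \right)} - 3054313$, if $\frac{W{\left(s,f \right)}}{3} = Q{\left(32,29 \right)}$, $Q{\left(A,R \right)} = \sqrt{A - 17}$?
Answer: $-3054313 + 3 \sqrt{15} \approx -3.0543 \cdot 10^{6}$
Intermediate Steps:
$Q{\left(A,R \right)} = \sqrt{-17 + A}$
$W{\left(s,f \right)} = 3 \sqrt{15}$ ($W{\left(s,f \right)} = 3 \sqrt{-17 + 32} = 3 \sqrt{15}$)
$W{\left(974,-951 \right)} - 3054313 = 3 \sqrt{15} - 3054313 = -3054313 + 3 \sqrt{15}$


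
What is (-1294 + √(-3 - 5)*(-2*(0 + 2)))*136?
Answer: -175984 - 1088*I*√2 ≈ -1.7598e+5 - 1538.7*I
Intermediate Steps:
(-1294 + √(-3 - 5)*(-2*(0 + 2)))*136 = (-1294 + √(-8)*(-2*2))*136 = (-1294 + (2*I*√2)*(-4))*136 = (-1294 - 8*I*√2)*136 = -175984 - 1088*I*√2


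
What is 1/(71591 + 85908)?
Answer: 1/157499 ≈ 6.3492e-6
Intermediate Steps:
1/(71591 + 85908) = 1/157499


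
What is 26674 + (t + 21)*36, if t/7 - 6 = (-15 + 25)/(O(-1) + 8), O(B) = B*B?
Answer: 29222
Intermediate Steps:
O(B) = B**2
t = 448/9 (t = 42 + 7*((-15 + 25)/((-1)**2 + 8)) = 42 + 7*(10/(1 + 8)) = 42 + 7*(10/9) = 42 + 70/9 = 448/9 ≈ 49.778)
26674 + (t + 21)*36 = 26674 + (448/9 + 21)*36 = 26674 + (637/9)*36 = 26674 + 2548 = 29222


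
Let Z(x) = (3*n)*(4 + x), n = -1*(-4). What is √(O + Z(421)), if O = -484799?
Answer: I*√479699 ≈ 692.6*I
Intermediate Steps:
n = 4
Z(x) = 48 + 12*x (Z(x) = (3*4)*(4 + x) = 12*(4 + x) = 48 + 12*x)
√(O + Z(421)) = √(-484799 + (48 + 12*421)) = √(-484799 + (48 + 5052)) = √(-484799 + 5100) = √(-479699) = I*√479699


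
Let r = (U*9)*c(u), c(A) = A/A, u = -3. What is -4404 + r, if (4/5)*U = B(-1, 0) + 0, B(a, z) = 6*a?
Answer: -8943/2 ≈ -4471.5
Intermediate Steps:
c(A) = 1
U = -15/2 (U = 5*(6*(-1) + 0)/4 = 5*(-6 + 0)/4 = (5/4)*(-6) = -15/2 ≈ -7.5000)
r = -135/2 (r = -15/2*9*1 = -135/2*1 = -135/2 ≈ -67.500)
-4404 + r = -4404 - 135/2 = -8943/2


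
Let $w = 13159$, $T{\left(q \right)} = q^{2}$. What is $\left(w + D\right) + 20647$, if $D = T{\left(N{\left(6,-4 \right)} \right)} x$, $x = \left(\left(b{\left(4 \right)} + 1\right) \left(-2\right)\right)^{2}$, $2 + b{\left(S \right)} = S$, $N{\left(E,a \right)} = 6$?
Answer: $35102$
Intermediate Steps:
$b{\left(S \right)} = -2 + S$
$x = 36$ ($x = \left(\left(\left(-2 + 4\right) + 1\right) \left(-2\right)\right)^{2} = \left(\left(2 + 1\right) \left(-2\right)\right)^{2} = \left(3 \left(-2\right)\right)^{2} = \left(-6\right)^{2} = 36$)
$D = 1296$ ($D = 6^{2} \cdot 36 = 36 \cdot 36 = 1296$)
$\left(w + D\right) + 20647 = \left(13159 + 1296\right) + 20647 = 14455 + 20647 = 35102$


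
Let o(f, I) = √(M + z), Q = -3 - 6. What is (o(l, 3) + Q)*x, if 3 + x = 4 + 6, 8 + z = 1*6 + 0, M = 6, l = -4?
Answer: -49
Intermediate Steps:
Q = -9
z = -2 (z = -8 + (1*6 + 0) = -8 + (6 + 0) = -8 + 6 = -2)
x = 7 (x = -3 + (4 + 6) = -3 + 10 = 7)
o(f, I) = 2 (o(f, I) = √(6 - 2) = √4 = 2)
(o(l, 3) + Q)*x = (2 - 9)*7 = -7*7 = -49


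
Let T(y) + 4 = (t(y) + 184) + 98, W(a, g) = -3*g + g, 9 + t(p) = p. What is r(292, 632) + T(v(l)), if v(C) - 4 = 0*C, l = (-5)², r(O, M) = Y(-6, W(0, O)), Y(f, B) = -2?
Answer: 271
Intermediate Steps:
t(p) = -9 + p
W(a, g) = -2*g
r(O, M) = -2
l = 25
v(C) = 4 (v(C) = 4 + 0*C = 4 + 0 = 4)
T(y) = 269 + y (T(y) = -4 + (((-9 + y) + 184) + 98) = -4 + ((175 + y) + 98) = -4 + (273 + y) = 269 + y)
r(292, 632) + T(v(l)) = -2 + (269 + 4) = -2 + 273 = 271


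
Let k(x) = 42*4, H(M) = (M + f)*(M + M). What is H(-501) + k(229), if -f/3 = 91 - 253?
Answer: 15198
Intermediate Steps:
f = 486 (f = -3*(91 - 253) = -3*(-162) = 486)
H(M) = 2*M*(486 + M) (H(M) = (M + 486)*(M + M) = (486 + M)*(2*M) = 2*M*(486 + M))
k(x) = 168
H(-501) + k(229) = 2*(-501)*(486 - 501) + 168 = 2*(-501)*(-15) + 168 = 15030 + 168 = 15198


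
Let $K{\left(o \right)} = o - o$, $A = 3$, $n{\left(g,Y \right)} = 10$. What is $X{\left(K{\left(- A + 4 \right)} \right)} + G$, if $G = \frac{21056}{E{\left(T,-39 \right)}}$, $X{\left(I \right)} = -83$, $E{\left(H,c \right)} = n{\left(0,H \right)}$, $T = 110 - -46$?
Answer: $\frac{10113}{5} \approx 2022.6$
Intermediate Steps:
$K{\left(o \right)} = 0$
$T = 156$ ($T = 110 + 46 = 156$)
$E{\left(H,c \right)} = 10$
$G = \frac{10528}{5}$ ($G = \frac{21056}{10} = 21056 \cdot \frac{1}{10} = \frac{10528}{5} \approx 2105.6$)
$X{\left(K{\left(- A + 4 \right)} \right)} + G = -83 + \frac{10528}{5} = \frac{10113}{5}$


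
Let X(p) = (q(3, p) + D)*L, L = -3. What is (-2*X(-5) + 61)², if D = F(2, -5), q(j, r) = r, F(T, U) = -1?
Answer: 625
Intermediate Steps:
D = -1
X(p) = 3 - 3*p (X(p) = (p - 1)*(-3) = (-1 + p)*(-3) = 3 - 3*p)
(-2*X(-5) + 61)² = (-2*(3 - 3*(-5)) + 61)² = (-2*(3 + 15) + 61)² = (-2*18 + 61)² = (-36 + 61)² = 25² = 625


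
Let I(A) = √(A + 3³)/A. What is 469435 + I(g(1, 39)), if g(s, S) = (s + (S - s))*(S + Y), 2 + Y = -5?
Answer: 469435 + 5*√51/1248 ≈ 4.6944e+5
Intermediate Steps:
Y = -7 (Y = -2 - 5 = -7)
g(s, S) = S*(-7 + S) (g(s, S) = (s + (S - s))*(S - 7) = S*(-7 + S))
I(A) = √(27 + A)/A (I(A) = √(A + 27)/A = √(27 + A)/A)
469435 + I(g(1, 39)) = 469435 + √(27 + 39*(-7 + 39))/((39*(-7 + 39))) = 469435 + √(27 + 39*32)/((39*32)) = 469435 + √(27 + 1248)/1248 = 469435 + √1275/1248 = 469435 + (5*√51)/1248 = 469435 + 5*√51/1248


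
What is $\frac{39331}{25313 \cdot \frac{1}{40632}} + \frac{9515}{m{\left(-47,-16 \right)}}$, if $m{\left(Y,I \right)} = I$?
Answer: $\frac{25328701877}{405008} \approx 62539.0$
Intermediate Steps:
$\frac{39331}{25313 \cdot \frac{1}{40632}} + \frac{9515}{m{\left(-47,-16 \right)}} = \frac{39331}{25313 \cdot \frac{1}{40632}} + \frac{9515}{-16} = \frac{39331}{25313 \cdot \frac{1}{40632}} + 9515 \left(- \frac{1}{16}\right) = \frac{39331}{\frac{25313}{40632}} - \frac{9515}{16} = 39331 \cdot \frac{40632}{25313} - \frac{9515}{16} = \frac{1598097192}{25313} - \frac{9515}{16} = \frac{25328701877}{405008}$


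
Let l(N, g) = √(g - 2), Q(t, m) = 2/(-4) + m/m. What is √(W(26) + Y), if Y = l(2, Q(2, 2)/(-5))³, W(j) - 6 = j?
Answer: √(3200 - 21*I*√210)/10 ≈ 5.6632 - 0.26868*I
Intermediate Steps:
W(j) = 6 + j
Q(t, m) = ½ (Q(t, m) = 2*(-¼) + 1 = -½ + 1 = ½)
l(N, g) = √(-2 + g)
Y = -21*I*√210/100 (Y = (√(-2 + (½)/(-5)))³ = (√(-2 + (½)*(-⅕)))³ = (√(-2 - ⅒))³ = (√(-21/10))³ = (I*√210/10)³ = -21*I*√210/100 ≈ -3.0432*I)
√(W(26) + Y) = √((6 + 26) - 21*I*√210/100) = √(32 - 21*I*√210/100)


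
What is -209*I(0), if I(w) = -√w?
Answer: 0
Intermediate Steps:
-209*I(0) = -(-209)*√0 = -(-209)*0 = -209*0 = 0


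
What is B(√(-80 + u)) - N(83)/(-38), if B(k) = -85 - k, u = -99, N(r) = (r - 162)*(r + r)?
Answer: -8172/19 - I*√179 ≈ -430.11 - 13.379*I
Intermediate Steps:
N(r) = 2*r*(-162 + r) (N(r) = (-162 + r)*(2*r) = 2*r*(-162 + r))
B(√(-80 + u)) - N(83)/(-38) = (-85 - √(-80 - 99)) - 2*83*(-162 + 83)/(-38) = (-85 - √(-179)) - 2*83*(-79)*(-1)/38 = (-85 - I*√179) - (-13114)*(-1)/38 = (-85 - I*√179) - 1*6557/19 = (-85 - I*√179) - 6557/19 = -8172/19 - I*√179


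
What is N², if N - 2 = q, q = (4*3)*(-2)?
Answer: 484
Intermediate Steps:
q = -24 (q = 12*(-2) = -24)
N = -22 (N = 2 - 24 = -22)
N² = (-22)² = 484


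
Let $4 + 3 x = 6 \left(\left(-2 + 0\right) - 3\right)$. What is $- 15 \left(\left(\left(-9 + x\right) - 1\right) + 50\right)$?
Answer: $-430$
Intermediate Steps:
$x = - \frac{34}{3}$ ($x = - \frac{4}{3} + \frac{6 \left(\left(-2 + 0\right) - 3\right)}{3} = - \frac{4}{3} + \frac{6 \left(-2 - 3\right)}{3} = - \frac{4}{3} + \frac{6 \left(-5\right)}{3} = - \frac{4}{3} + \frac{1}{3} \left(-30\right) = - \frac{4}{3} - 10 = - \frac{34}{3} \approx -11.333$)
$- 15 \left(\left(\left(-9 + x\right) - 1\right) + 50\right) = - 15 \left(\left(\left(-9 - \frac{34}{3}\right) - 1\right) + 50\right) = - 15 \left(\left(- \frac{61}{3} - 1\right) + 50\right) = - 15 \left(- \frac{64}{3} + 50\right) = \left(-15\right) \frac{86}{3} = -430$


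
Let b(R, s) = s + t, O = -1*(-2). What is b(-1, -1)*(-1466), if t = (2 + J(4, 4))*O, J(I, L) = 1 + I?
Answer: -19058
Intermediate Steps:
O = 2
t = 14 (t = (2 + (1 + 4))*2 = (2 + 5)*2 = 7*2 = 14)
b(R, s) = 14 + s (b(R, s) = s + 14 = 14 + s)
b(-1, -1)*(-1466) = (14 - 1)*(-1466) = 13*(-1466) = -19058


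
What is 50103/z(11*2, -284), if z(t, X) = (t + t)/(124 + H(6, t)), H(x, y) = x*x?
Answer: 2004120/11 ≈ 1.8219e+5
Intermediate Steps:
H(x, y) = x²
z(t, X) = t/80 (z(t, X) = (t + t)/(124 + 6²) = (2*t)/(124 + 36) = (2*t)/160 = (2*t)*(1/160) = t/80)
50103/z(11*2, -284) = 50103/(((11*2)/80)) = 50103/(((1/80)*22)) = 50103/(11/40) = 50103*(40/11) = 2004120/11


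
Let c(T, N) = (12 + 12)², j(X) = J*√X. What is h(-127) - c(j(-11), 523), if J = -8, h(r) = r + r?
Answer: -830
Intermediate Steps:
h(r) = 2*r
j(X) = -8*√X
c(T, N) = 576 (c(T, N) = 24² = 576)
h(-127) - c(j(-11), 523) = 2*(-127) - 1*576 = -254 - 576 = -830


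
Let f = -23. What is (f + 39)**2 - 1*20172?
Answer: -19916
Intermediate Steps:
(f + 39)**2 - 1*20172 = (-23 + 39)**2 - 1*20172 = 16**2 - 20172 = 256 - 20172 = -19916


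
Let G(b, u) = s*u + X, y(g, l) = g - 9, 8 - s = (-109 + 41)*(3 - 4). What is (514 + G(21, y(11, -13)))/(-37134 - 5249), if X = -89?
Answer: -305/42383 ≈ -0.0071963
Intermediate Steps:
s = -60 (s = 8 - (-109 + 41)*(3 - 4) = 8 - (-68)*(-1) = 8 - 1*68 = 8 - 68 = -60)
y(g, l) = -9 + g
G(b, u) = -89 - 60*u (G(b, u) = -60*u - 89 = -89 - 60*u)
(514 + G(21, y(11, -13)))/(-37134 - 5249) = (514 + (-89 - 60*(-9 + 11)))/(-37134 - 5249) = (514 + (-89 - 60*2))/(-42383) = (514 + (-89 - 120))*(-1/42383) = (514 - 209)*(-1/42383) = 305*(-1/42383) = -305/42383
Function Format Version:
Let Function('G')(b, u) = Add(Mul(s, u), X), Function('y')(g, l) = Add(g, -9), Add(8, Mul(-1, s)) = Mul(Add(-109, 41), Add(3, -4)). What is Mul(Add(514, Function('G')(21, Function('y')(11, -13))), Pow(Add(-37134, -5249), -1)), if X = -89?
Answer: Rational(-305, 42383) ≈ -0.0071963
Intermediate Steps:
s = -60 (s = Add(8, Mul(-1, Mul(Add(-109, 41), Add(3, -4)))) = Add(8, Mul(-1, Mul(-68, -1))) = Add(8, Mul(-1, 68)) = Add(8, -68) = -60)
Function('y')(g, l) = Add(-9, g)
Function('G')(b, u) = Add(-89, Mul(-60, u)) (Function('G')(b, u) = Add(Mul(-60, u), -89) = Add(-89, Mul(-60, u)))
Mul(Add(514, Function('G')(21, Function('y')(11, -13))), Pow(Add(-37134, -5249), -1)) = Mul(Add(514, Add(-89, Mul(-60, Add(-9, 11)))), Pow(Add(-37134, -5249), -1)) = Mul(Add(514, Add(-89, Mul(-60, 2))), Pow(-42383, -1)) = Mul(Add(514, Add(-89, -120)), Rational(-1, 42383)) = Mul(Add(514, -209), Rational(-1, 42383)) = Mul(305, Rational(-1, 42383)) = Rational(-305, 42383)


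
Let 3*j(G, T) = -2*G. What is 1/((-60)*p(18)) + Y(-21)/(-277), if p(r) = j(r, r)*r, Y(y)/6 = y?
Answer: 1633237/3589920 ≈ 0.45495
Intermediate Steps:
j(G, T) = -2*G/3 (j(G, T) = (-2*G)/3 = -2*G/3)
Y(y) = 6*y
p(r) = -2*r²/3 (p(r) = (-2*r/3)*r = -2*r²/3)
1/((-60)*p(18)) + Y(-21)/(-277) = 1/((-60)*((-⅔*18²))) + (6*(-21))/(-277) = -1/(60*((-⅔*324))) - 126*(-1/277) = -1/60/(-216) + 126/277 = -1/60*(-1/216) + 126/277 = 1/12960 + 126/277 = 1633237/3589920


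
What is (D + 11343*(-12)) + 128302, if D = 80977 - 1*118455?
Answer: -45292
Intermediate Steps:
D = -37478 (D = 80977 - 118455 = -37478)
(D + 11343*(-12)) + 128302 = (-37478 + 11343*(-12)) + 128302 = (-37478 - 136116) + 128302 = -173594 + 128302 = -45292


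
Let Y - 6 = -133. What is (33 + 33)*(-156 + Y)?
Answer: -18678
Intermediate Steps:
Y = -127 (Y = 6 - 133 = -127)
(33 + 33)*(-156 + Y) = (33 + 33)*(-156 - 127) = 66*(-283) = -18678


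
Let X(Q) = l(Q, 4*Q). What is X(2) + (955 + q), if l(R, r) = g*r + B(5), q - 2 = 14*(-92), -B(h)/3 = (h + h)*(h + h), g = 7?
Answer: -575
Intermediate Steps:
B(h) = -12*h² (B(h) = -3*(h + h)*(h + h) = -3*2*h*2*h = -12*h²)
q = -1286 (q = 2 + 14*(-92) = 2 - 1288 = -1286)
l(R, r) = -300 + 7*r (l(R, r) = 7*r - 12*5² = 7*r - 12*25 = 7*r - 300 = -300 + 7*r)
X(Q) = -300 + 28*Q (X(Q) = -300 + 7*(4*Q) = -300 + 28*Q)
X(2) + (955 + q) = (-300 + 28*2) + (955 - 1286) = (-300 + 56) - 331 = -244 - 331 = -575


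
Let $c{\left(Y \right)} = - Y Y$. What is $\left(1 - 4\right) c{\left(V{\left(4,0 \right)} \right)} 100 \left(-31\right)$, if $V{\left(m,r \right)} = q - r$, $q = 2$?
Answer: $-37200$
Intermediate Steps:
$V{\left(m,r \right)} = 2 - r$
$c{\left(Y \right)} = - Y^{2}$
$\left(1 - 4\right) c{\left(V{\left(4,0 \right)} \right)} 100 \left(-31\right) = \left(1 - 4\right) \left(- \left(2 - 0\right)^{2}\right) 100 \left(-31\right) = - 3 \left(- \left(2 + 0\right)^{2}\right) 100 \left(-31\right) = - 3 \left(- 2^{2}\right) 100 \left(-31\right) = - 3 \left(\left(-1\right) 4\right) 100 \left(-31\right) = \left(-3\right) \left(-4\right) 100 \left(-31\right) = 12 \cdot 100 \left(-31\right) = 1200 \left(-31\right) = -37200$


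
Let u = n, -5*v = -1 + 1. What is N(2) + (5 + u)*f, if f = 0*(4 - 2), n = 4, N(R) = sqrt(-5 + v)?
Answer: I*sqrt(5) ≈ 2.2361*I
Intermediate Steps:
v = 0 (v = -(-1 + 1)/5 = -1/5*0 = 0)
N(R) = I*sqrt(5) (N(R) = sqrt(-5 + 0) = sqrt(-5) = I*sqrt(5))
u = 4
f = 0 (f = 0*2 = 0)
N(2) + (5 + u)*f = I*sqrt(5) + (5 + 4)*0 = I*sqrt(5) + 9*0 = I*sqrt(5) + 0 = I*sqrt(5)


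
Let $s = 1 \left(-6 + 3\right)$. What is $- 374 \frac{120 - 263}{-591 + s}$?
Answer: $- \frac{2431}{27} \approx -90.037$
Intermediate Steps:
$s = -3$ ($s = 1 \left(-3\right) = -3$)
$- 374 \frac{120 - 263}{-591 + s} = - 374 \frac{120 - 263}{-591 - 3} = - 374 \left(- \frac{143}{-594}\right) = - 374 \left(\left(-143\right) \left(- \frac{1}{594}\right)\right) = \left(-374\right) \frac{13}{54} = - \frac{2431}{27}$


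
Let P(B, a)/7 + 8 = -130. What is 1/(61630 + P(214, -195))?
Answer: 1/60664 ≈ 1.6484e-5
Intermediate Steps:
P(B, a) = -966 (P(B, a) = -56 + 7*(-130) = -56 - 910 = -966)
1/(61630 + P(214, -195)) = 1/(61630 - 966) = 1/60664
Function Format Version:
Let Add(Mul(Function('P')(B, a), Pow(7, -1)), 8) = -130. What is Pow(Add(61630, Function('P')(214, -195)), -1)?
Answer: Rational(1, 60664) ≈ 1.6484e-5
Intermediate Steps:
Function('P')(B, a) = -966 (Function('P')(B, a) = Add(-56, Mul(7, -130)) = Add(-56, -910) = -966)
Pow(Add(61630, Function('P')(214, -195)), -1) = Pow(Add(61630, -966), -1) = Pow(60664, -1) = Rational(1, 60664)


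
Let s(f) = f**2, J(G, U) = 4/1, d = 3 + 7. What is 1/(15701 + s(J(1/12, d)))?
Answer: 1/15717 ≈ 6.3625e-5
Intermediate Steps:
d = 10
J(G, U) = 4 (J(G, U) = 4*1 = 4)
1/(15701 + s(J(1/12, d))) = 1/(15701 + 4**2) = 1/(15701 + 16) = 1/15717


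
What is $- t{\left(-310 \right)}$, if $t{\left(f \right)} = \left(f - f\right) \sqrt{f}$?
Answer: $0$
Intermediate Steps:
$t{\left(f \right)} = 0$ ($t{\left(f \right)} = 0 \sqrt{f} = 0$)
$- t{\left(-310 \right)} = \left(-1\right) 0 = 0$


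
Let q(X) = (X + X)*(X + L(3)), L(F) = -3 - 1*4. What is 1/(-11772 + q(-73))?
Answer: -1/92 ≈ -0.010870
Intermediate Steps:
L(F) = -7 (L(F) = -3 - 4 = -7)
q(X) = 2*X*(-7 + X) (q(X) = (X + X)*(X - 7) = (2*X)*(-7 + X) = 2*X*(-7 + X))
1/(-11772 + q(-73)) = 1/(-11772 + 2*(-73)*(-7 - 73)) = 1/(-11772 + 2*(-73)*(-80)) = 1/(-11772 + 11680) = 1/(-92) = -1/92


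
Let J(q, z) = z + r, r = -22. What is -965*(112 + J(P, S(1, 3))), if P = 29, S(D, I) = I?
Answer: -89745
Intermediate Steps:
J(q, z) = -22 + z (J(q, z) = z - 22 = -22 + z)
-965*(112 + J(P, S(1, 3))) = -965*(112 + (-22 + 3)) = -965*(112 - 19) = -965*93 = -89745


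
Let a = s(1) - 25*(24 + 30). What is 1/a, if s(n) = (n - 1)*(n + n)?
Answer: -1/1350 ≈ -0.00074074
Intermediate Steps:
s(n) = 2*n*(-1 + n) (s(n) = (-1 + n)*(2*n) = 2*n*(-1 + n))
a = -1350 (a = 2*1*(-1 + 1) - 25*(24 + 30) = 2*1*0 - 25*54 = 0 - 1350 = -1350)
1/a = 1/(-1350) = -1/1350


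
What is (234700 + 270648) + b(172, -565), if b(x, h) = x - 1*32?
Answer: 505488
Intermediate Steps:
b(x, h) = -32 + x (b(x, h) = x - 32 = -32 + x)
(234700 + 270648) + b(172, -565) = (234700 + 270648) + (-32 + 172) = 505348 + 140 = 505488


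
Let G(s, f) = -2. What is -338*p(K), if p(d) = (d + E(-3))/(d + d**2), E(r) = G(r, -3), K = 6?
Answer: -676/21 ≈ -32.190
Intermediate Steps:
E(r) = -2
p(d) = (-2 + d)/(d + d**2) (p(d) = (d - 2)/(d + d**2) = (-2 + d)/(d + d**2))
-338*p(K) = -338*(-2 + 6)/(6*(1 + 6)) = -169*4/(3*7) = -338*2/21 = -676/21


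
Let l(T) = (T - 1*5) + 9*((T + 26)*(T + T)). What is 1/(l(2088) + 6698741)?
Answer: 1/86153400 ≈ 1.1607e-8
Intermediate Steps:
l(T) = -5 + T + 18*T*(26 + T) (l(T) = (T - 5) + 9*((26 + T)*(2*T)) = (-5 + T) + 9*(2*T*(26 + T)) = (-5 + T) + 18*T*(26 + T) = -5 + T + 18*T*(26 + T))
1/(l(2088) + 6698741) = 1/((-5 + 18*2088² + 469*2088) + 6698741) = 1/((-5 + 18*4359744 + 979272) + 6698741) = 1/((-5 + 78475392 + 979272) + 6698741) = 1/(79454659 + 6698741) = 1/86153400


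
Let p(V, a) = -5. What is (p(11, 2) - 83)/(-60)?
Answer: 22/15 ≈ 1.4667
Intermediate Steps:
(p(11, 2) - 83)/(-60) = (-5 - 83)/(-60) = -88*(-1/60) = 22/15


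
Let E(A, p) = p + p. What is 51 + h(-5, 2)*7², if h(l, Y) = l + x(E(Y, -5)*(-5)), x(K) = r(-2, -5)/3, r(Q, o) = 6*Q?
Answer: -390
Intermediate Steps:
E(A, p) = 2*p
x(K) = -4 (x(K) = (6*(-2))/3 = -12*⅓ = -4)
h(l, Y) = -4 + l (h(l, Y) = l - 4 = -4 + l)
51 + h(-5, 2)*7² = 51 + (-4 - 5)*7² = 51 - 9*49 = 51 - 441 = -390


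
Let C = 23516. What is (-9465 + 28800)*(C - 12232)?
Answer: 218176140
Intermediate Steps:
(-9465 + 28800)*(C - 12232) = (-9465 + 28800)*(23516 - 12232) = 19335*11284 = 218176140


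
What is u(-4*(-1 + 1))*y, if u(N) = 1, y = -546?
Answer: -546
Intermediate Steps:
u(-4*(-1 + 1))*y = 1*(-546) = -546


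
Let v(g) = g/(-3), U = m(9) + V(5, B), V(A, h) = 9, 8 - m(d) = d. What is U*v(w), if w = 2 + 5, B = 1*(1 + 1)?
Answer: -56/3 ≈ -18.667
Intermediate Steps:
B = 2 (B = 1*2 = 2)
m(d) = 8 - d
w = 7
U = 8 (U = (8 - 1*9) + 9 = (8 - 9) + 9 = -1 + 9 = 8)
v(g) = -g/3 (v(g) = g*(-⅓) = -g/3)
U*v(w) = 8*(-⅓*7) = 8*(-7/3) = -56/3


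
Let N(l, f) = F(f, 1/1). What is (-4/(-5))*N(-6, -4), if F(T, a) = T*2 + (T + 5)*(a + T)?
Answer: -44/5 ≈ -8.8000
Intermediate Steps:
F(T, a) = 2*T + (5 + T)*(T + a)
N(l, f) = 5 + f² + 8*f (N(l, f) = f² + 5/1 + 7*f + f/1 = f² + 5*1 + 7*f + f*1 = f² + 5 + 7*f + f = 5 + f² + 8*f)
(-4/(-5))*N(-6, -4) = (-4/(-5))*(5 + (-4)² + 8*(-4)) = (-4*(-⅕))*(5 + 16 - 32) = (⅘)*(-11) = -44/5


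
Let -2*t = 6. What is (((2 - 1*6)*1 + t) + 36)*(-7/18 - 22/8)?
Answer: -3277/36 ≈ -91.028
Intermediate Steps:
t = -3 (t = -½*6 = -3)
(((2 - 1*6)*1 + t) + 36)*(-7/18 - 22/8) = (((2 - 1*6)*1 - 3) + 36)*(-7/18 - 22/8) = (((2 - 6)*1 - 3) + 36)*(-7*1/18 - 22*⅛) = ((-4*1 - 3) + 36)*(-7/18 - 11/4) = ((-4 - 3) + 36)*(-113/36) = (-7 + 36)*(-113/36) = 29*(-113/36) = -3277/36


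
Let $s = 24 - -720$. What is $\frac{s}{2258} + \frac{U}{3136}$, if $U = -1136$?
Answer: $- \frac{7247}{221284} \approx -0.03275$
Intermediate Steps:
$s = 744$ ($s = 24 + 720 = 744$)
$\frac{s}{2258} + \frac{U}{3136} = \frac{744}{2258} - \frac{1136}{3136} = 744 \cdot \frac{1}{2258} - \frac{71}{196} = \frac{372}{1129} - \frac{71}{196} = - \frac{7247}{221284}$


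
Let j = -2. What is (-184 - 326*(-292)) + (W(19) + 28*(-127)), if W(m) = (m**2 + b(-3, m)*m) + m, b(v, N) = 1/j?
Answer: 183645/2 ≈ 91823.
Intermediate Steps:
b(v, N) = -1/2 (b(v, N) = 1/(-2) = -1/2)
W(m) = m**2 + m/2 (W(m) = (m**2 - m/2) + m = m**2 + m/2)
(-184 - 326*(-292)) + (W(19) + 28*(-127)) = (-184 - 326*(-292)) + (19*(1/2 + 19) + 28*(-127)) = (-184 + 95192) + (19*(39/2) - 3556) = 95008 + (741/2 - 3556) = 95008 - 6371/2 = 183645/2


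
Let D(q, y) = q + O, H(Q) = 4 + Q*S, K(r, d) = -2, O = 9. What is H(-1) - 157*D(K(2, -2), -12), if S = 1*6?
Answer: -1101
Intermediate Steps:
S = 6
H(Q) = 4 + 6*Q (H(Q) = 4 + Q*6 = 4 + 6*Q)
D(q, y) = 9 + q (D(q, y) = q + 9 = 9 + q)
H(-1) - 157*D(K(2, -2), -12) = (4 + 6*(-1)) - 157*(9 - 2) = (4 - 6) - 157*7 = -2 - 1099 = -1101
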